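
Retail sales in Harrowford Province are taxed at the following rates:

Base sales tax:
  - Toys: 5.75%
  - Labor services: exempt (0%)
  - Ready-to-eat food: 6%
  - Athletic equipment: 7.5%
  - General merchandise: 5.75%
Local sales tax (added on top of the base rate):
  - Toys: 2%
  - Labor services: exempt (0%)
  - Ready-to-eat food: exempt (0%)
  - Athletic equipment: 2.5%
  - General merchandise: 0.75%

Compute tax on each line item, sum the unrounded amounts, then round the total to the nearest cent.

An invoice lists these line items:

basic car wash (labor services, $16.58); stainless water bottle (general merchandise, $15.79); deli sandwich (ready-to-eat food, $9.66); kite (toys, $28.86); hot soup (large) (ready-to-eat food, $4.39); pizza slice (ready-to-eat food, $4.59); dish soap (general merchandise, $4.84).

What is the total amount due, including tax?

$89.41

Basic car wash $16.58: labor services → 0% + 0% local = 0% → $0.00
Stainless water bottle $15.79: general merchandise → 5.75% + 0.75% local = 6.5% → $1.02635
Deli sandwich $9.66: ready-to-eat food → 6% + 0% local = 6% → $0.5796
Kite $28.86: toys → 5.75% + 2% local = 7.75% → $2.23665
Hot soup (large) $4.39: ready-to-eat food → 6% + 0% local = 6% → $0.2634
Pizza slice $4.59: ready-to-eat food → 6% + 0% local = 6% → $0.2754
Dish soap $4.84: general merchandise → 5.75% + 0.75% local = 6.5% → $0.3146
Subtotal = $84.71; unrounded tax = $4.696 → $4.70; total due = $89.41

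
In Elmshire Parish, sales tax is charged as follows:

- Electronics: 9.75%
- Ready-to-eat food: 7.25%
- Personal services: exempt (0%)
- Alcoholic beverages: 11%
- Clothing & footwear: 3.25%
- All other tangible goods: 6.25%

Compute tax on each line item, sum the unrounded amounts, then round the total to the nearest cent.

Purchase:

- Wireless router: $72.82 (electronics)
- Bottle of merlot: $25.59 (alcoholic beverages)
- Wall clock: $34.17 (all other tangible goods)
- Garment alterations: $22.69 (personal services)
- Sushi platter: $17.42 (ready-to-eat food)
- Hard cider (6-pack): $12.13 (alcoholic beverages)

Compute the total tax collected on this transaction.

$14.65

Wireless router $72.82: electronics → 9.75% → $7.09995
Bottle of merlot $25.59: alcoholic beverages → 11% → $2.8149
Wall clock $34.17: all other tangible goods → 6.25% → $2.135625
Garment alterations $22.69: personal services → 0% → $0.00
Sushi platter $17.42: ready-to-eat food → 7.25% → $1.26295
Hard cider (6-pack) $12.13: alcoholic beverages → 11% → $1.3343
Unrounded tax sum = $14.647725 → $14.65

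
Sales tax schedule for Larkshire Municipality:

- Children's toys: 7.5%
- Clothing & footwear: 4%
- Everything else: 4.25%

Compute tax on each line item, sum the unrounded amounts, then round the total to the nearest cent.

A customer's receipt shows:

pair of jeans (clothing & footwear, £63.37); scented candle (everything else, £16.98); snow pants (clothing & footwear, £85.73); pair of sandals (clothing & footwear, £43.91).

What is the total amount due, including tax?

Pair of jeans £63.37: clothing & footwear → 4% → £2.5348
Scented candle £16.98: everything else → 4.25% → £0.72165
Snow pants £85.73: clothing & footwear → 4% → £3.4292
Pair of sandals £43.91: clothing & footwear → 4% → £1.7564
Subtotal = £209.99; unrounded tax = £8.44205 → £8.44; total due = £218.43

£218.43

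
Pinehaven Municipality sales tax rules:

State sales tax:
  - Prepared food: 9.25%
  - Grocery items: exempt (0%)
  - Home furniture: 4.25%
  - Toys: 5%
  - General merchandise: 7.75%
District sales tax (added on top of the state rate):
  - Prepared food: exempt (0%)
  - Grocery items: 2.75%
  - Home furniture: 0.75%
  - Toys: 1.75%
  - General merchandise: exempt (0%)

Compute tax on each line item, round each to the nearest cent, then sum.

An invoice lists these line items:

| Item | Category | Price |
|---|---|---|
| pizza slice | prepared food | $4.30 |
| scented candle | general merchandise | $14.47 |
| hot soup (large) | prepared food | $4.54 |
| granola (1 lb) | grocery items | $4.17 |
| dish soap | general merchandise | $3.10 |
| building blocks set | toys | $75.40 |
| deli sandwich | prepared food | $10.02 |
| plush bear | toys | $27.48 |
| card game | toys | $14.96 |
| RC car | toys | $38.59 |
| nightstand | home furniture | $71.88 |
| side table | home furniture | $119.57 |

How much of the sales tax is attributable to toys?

$10.55

Building blocks set $75.40: toys → 5% + 1.75% district = 6.75% → $5.09
Plush bear $27.48: toys → 5% + 1.75% district = 6.75% → $1.85
Card game $14.96: toys → 5% + 1.75% district = 6.75% → $1.01
RC car $38.59: toys → 5% + 1.75% district = 6.75% → $2.60
Tax on toys = $5.09 + $1.85 + $1.01 + $2.60 = $10.55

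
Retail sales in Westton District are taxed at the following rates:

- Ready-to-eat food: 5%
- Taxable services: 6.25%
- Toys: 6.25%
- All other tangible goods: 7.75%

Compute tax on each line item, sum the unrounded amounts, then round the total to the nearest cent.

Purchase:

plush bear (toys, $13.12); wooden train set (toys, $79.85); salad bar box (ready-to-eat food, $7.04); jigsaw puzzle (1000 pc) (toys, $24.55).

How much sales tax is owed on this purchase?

Plush bear $13.12: toys → 6.25% → $0.82
Wooden train set $79.85: toys → 6.25% → $4.990625
Salad bar box $7.04: ready-to-eat food → 5% → $0.352
Jigsaw puzzle (1000 pc) $24.55: toys → 6.25% → $1.534375
Unrounded tax sum = $7.697 → $7.70

$7.70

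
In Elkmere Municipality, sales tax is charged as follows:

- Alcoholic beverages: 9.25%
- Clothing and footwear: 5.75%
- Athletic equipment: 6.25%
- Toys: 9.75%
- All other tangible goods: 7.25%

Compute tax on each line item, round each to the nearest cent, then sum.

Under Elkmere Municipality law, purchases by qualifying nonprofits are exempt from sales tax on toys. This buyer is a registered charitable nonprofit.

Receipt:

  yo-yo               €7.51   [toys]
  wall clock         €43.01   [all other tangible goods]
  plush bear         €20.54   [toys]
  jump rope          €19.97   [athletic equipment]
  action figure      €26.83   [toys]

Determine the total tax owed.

€4.37

Yo-yo €7.51: toys, buyer-exempt → 0% → €0.00
Wall clock €43.01: all other tangible goods → 7.25% → €3.12
Plush bear €20.54: toys, buyer-exempt → 0% → €0.00
Jump rope €19.97: athletic equipment → 6.25% → €1.25
Action figure €26.83: toys, buyer-exempt → 0% → €0.00
Total tax = €3.12 + €1.25 = €4.37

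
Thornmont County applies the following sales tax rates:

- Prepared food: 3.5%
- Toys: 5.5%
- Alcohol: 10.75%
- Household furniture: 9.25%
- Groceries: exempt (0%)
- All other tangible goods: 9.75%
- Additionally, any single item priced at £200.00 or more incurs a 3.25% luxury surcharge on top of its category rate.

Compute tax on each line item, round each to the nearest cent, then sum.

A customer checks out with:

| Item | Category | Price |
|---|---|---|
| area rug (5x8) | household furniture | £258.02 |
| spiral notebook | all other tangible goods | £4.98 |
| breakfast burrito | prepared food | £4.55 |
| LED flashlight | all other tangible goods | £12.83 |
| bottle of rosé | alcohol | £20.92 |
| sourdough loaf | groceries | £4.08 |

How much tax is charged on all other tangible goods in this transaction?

Spiral notebook £4.98: all other tangible goods → 9.75% → £0.49
LED flashlight £12.83: all other tangible goods → 9.75% → £1.25
Tax on all other tangible goods = £0.49 + £1.25 = £1.74

£1.74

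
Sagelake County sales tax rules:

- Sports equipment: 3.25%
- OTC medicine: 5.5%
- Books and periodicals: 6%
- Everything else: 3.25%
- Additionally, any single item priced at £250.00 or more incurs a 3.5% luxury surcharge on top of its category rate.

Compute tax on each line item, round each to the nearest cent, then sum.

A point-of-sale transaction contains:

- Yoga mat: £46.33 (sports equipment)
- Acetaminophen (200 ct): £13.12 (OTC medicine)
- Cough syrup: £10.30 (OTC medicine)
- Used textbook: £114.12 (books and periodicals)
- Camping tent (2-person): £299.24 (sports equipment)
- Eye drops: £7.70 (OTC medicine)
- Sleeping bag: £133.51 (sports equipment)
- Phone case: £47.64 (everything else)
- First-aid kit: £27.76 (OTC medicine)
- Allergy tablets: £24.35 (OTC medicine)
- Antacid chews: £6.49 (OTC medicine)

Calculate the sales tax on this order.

£39.39

Yoga mat £46.33: sports equipment → 3.25% → £1.51
Acetaminophen (200 ct) £13.12: OTC medicine → 5.5% → £0.72
Cough syrup £10.30: OTC medicine → 5.5% → £0.57
Used textbook £114.12: books and periodicals → 6% → £6.85
Camping tent (2-person) £299.24: sports equipment → 3.25% + 3.5% surcharge = 6.75% → £20.20
Eye drops £7.70: OTC medicine → 5.5% → £0.42
Sleeping bag £133.51: sports equipment → 3.25% → £4.34
Phone case £47.64: everything else → 3.25% → £1.55
First-aid kit £27.76: OTC medicine → 5.5% → £1.53
Allergy tablets £24.35: OTC medicine → 5.5% → £1.34
Antacid chews £6.49: OTC medicine → 5.5% → £0.36
Total tax = £1.51 + £0.72 + £0.57 + £6.85 + £20.20 + £0.42 + £4.34 + £1.55 + £1.53 + £1.34 + £0.36 = £39.39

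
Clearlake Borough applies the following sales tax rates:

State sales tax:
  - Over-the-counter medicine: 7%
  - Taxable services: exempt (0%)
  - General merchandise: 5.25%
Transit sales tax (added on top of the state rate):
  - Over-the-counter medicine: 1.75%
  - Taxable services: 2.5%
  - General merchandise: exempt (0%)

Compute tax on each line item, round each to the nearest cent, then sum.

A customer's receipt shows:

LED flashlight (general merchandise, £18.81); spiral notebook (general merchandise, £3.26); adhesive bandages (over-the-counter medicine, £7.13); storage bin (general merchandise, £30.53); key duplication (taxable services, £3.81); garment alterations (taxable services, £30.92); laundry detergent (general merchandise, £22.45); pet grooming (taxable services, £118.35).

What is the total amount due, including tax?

£243.65

LED flashlight £18.81: general merchandise → 5.25% + 0% transit = 5.25% → £0.99
Spiral notebook £3.26: general merchandise → 5.25% + 0% transit = 5.25% → £0.17
Adhesive bandages £7.13: over-the-counter medicine → 7% + 1.75% transit = 8.75% → £0.62
Storage bin £30.53: general merchandise → 5.25% + 0% transit = 5.25% → £1.60
Key duplication £3.81: taxable services → 0% + 2.5% transit = 2.5% → £0.10
Garment alterations £30.92: taxable services → 0% + 2.5% transit = 2.5% → £0.77
Laundry detergent £22.45: general merchandise → 5.25% + 0% transit = 5.25% → £1.18
Pet grooming £118.35: taxable services → 0% + 2.5% transit = 2.5% → £2.96
Subtotal = £235.26; tax = £8.39; total due = £243.65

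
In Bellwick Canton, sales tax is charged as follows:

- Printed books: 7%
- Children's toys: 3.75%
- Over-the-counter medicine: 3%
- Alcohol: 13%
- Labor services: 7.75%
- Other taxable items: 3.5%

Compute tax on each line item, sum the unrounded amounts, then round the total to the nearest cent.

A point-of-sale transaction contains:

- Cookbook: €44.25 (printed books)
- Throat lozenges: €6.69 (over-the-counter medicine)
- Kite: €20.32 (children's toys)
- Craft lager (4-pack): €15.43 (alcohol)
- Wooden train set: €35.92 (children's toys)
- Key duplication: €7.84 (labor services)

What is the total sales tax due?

€8.02

Cookbook €44.25: printed books → 7% → €3.0975
Throat lozenges €6.69: over-the-counter medicine → 3% → €0.2007
Kite €20.32: children's toys → 3.75% → €0.762
Craft lager (4-pack) €15.43: alcohol → 13% → €2.0059
Wooden train set €35.92: children's toys → 3.75% → €1.347
Key duplication €7.84: labor services → 7.75% → €0.6076
Unrounded tax sum = €8.0207 → €8.02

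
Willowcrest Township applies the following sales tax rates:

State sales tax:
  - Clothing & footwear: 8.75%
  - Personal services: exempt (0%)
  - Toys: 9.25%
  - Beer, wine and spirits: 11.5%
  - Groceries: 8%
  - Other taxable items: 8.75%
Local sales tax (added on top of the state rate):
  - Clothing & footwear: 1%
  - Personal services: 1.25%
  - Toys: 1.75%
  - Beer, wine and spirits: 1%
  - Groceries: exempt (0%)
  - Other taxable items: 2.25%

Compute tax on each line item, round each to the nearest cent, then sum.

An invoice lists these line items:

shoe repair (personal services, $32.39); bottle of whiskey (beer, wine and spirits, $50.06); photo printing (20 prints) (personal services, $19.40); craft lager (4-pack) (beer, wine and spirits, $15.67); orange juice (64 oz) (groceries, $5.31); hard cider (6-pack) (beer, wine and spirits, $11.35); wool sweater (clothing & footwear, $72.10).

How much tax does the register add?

Shoe repair $32.39: personal services → 0% + 1.25% local = 1.25% → $0.40
Bottle of whiskey $50.06: beer, wine and spirits → 11.5% + 1% local = 12.5% → $6.26
Photo printing (20 prints) $19.40: personal services → 0% + 1.25% local = 1.25% → $0.24
Craft lager (4-pack) $15.67: beer, wine and spirits → 11.5% + 1% local = 12.5% → $1.96
Orange juice (64 oz) $5.31: groceries → 8% + 0% local = 8% → $0.42
Hard cider (6-pack) $11.35: beer, wine and spirits → 11.5% + 1% local = 12.5% → $1.42
Wool sweater $72.10: clothing & footwear → 8.75% + 1% local = 9.75% → $7.03
Total tax = $0.40 + $6.26 + $0.24 + $1.96 + $0.42 + $1.42 + $7.03 = $17.73

$17.73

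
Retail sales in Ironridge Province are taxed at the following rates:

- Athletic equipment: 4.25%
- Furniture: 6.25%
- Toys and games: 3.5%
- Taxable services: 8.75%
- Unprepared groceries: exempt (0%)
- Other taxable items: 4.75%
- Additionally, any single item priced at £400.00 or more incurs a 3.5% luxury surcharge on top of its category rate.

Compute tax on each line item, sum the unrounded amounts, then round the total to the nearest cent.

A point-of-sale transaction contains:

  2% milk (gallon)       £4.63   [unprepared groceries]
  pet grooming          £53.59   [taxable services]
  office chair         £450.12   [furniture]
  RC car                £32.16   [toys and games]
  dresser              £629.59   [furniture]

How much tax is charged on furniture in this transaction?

Office chair £450.12: furniture → 6.25% + 3.5% surcharge = 9.75% → £43.8867
Dresser £629.59: furniture → 6.25% + 3.5% surcharge = 9.75% → £61.385025
Tax on furniture: unrounded sum = £105.271725 → £105.27

£105.27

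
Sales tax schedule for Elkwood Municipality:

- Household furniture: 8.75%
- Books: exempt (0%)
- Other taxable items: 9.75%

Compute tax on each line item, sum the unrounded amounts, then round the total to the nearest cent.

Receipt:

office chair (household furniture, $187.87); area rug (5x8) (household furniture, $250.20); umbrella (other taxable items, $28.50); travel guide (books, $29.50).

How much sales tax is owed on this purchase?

$41.11

Office chair $187.87: household furniture → 8.75% → $16.438625
Area rug (5x8) $250.20: household furniture → 8.75% → $21.8925
Umbrella $28.50: other taxable items → 9.75% → $2.77875
Travel guide $29.50: books → 0% → $0.00
Unrounded tax sum = $41.109875 → $41.11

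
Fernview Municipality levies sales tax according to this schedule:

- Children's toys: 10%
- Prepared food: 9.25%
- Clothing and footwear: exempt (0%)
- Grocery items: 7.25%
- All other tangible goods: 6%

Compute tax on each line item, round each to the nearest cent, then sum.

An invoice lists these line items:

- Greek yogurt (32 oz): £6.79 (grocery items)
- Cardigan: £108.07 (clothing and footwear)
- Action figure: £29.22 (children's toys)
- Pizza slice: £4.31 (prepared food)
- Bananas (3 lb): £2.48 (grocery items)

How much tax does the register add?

Greek yogurt (32 oz) £6.79: grocery items → 7.25% → £0.49
Cardigan £108.07: clothing and footwear → 0% → £0.00
Action figure £29.22: children's toys → 10% → £2.92
Pizza slice £4.31: prepared food → 9.25% → £0.40
Bananas (3 lb) £2.48: grocery items → 7.25% → £0.18
Total tax = £0.49 + £2.92 + £0.40 + £0.18 = £3.99

£3.99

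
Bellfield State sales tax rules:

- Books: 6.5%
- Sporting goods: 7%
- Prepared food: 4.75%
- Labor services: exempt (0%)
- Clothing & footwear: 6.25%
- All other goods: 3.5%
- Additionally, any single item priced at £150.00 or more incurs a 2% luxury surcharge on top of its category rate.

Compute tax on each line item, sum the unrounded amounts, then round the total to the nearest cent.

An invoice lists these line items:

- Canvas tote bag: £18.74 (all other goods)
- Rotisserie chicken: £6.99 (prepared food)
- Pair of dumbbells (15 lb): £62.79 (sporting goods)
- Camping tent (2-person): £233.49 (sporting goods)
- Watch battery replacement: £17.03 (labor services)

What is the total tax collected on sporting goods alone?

£25.41

Pair of dumbbells (15 lb) £62.79: sporting goods → 7% → £4.3953
Camping tent (2-person) £233.49: sporting goods → 7% + 2% surcharge = 9% → £21.0141
Tax on sporting goods: unrounded sum = £25.4094 → £25.41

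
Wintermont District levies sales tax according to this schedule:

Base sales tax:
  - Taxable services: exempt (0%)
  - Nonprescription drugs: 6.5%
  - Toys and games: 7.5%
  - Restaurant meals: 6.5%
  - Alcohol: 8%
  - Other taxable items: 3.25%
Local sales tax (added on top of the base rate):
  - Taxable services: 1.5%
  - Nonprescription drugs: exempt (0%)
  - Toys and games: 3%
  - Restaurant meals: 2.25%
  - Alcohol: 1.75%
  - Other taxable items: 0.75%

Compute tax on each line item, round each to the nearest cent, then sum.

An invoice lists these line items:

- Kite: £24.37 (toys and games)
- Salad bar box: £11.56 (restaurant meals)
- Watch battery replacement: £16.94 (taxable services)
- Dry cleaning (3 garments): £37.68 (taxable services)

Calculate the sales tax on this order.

£4.39

Kite £24.37: toys and games → 7.5% + 3% local = 10.5% → £2.56
Salad bar box £11.56: restaurant meals → 6.5% + 2.25% local = 8.75% → £1.01
Watch battery replacement £16.94: taxable services → 0% + 1.5% local = 1.5% → £0.25
Dry cleaning (3 garments) £37.68: taxable services → 0% + 1.5% local = 1.5% → £0.57
Total tax = £2.56 + £1.01 + £0.25 + £0.57 = £4.39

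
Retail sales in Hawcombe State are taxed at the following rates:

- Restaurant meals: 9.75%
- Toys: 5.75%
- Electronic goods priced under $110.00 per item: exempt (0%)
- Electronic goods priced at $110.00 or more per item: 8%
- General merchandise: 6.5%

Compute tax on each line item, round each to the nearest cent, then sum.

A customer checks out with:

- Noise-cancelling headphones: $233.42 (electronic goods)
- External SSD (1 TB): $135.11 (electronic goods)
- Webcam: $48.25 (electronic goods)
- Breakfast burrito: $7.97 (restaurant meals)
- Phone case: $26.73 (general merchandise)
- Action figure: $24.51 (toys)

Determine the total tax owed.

Noise-cancelling headphones $233.42: electronic goods, $110.00 or more → 8% → $18.67
External SSD (1 TB) $135.11: electronic goods, $110.00 or more → 8% → $10.81
Webcam $48.25: electronic goods, under $110.00 → 0% → $0.00
Breakfast burrito $7.97: restaurant meals → 9.75% → $0.78
Phone case $26.73: general merchandise → 6.5% → $1.74
Action figure $24.51: toys → 5.75% → $1.41
Total tax = $18.67 + $10.81 + $0.78 + $1.74 + $1.41 = $33.41

$33.41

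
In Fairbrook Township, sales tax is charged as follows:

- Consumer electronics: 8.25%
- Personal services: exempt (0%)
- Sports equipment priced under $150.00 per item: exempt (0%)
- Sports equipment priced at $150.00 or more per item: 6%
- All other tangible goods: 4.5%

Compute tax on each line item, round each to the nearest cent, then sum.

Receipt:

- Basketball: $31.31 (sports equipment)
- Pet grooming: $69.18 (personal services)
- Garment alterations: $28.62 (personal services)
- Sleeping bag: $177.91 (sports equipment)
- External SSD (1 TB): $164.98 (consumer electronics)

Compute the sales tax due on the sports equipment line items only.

Basketball $31.31: sports equipment, under $150.00 → 0% → $0.00
Sleeping bag $177.91: sports equipment, $150.00 or more → 6% → $10.67
Tax on sports equipment = $0.00 + $10.67 = $10.67

$10.67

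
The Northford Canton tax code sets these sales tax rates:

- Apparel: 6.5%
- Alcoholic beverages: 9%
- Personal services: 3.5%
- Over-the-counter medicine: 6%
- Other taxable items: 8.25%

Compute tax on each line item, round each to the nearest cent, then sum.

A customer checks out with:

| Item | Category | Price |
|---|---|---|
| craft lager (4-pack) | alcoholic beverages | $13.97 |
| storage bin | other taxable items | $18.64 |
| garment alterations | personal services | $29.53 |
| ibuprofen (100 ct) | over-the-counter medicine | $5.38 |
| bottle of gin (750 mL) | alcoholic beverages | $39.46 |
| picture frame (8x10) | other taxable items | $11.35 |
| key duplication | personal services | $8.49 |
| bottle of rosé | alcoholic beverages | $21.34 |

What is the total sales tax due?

$10.86

Craft lager (4-pack) $13.97: alcoholic beverages → 9% → $1.26
Storage bin $18.64: other taxable items → 8.25% → $1.54
Garment alterations $29.53: personal services → 3.5% → $1.03
Ibuprofen (100 ct) $5.38: over-the-counter medicine → 6% → $0.32
Bottle of gin (750 mL) $39.46: alcoholic beverages → 9% → $3.55
Picture frame (8x10) $11.35: other taxable items → 8.25% → $0.94
Key duplication $8.49: personal services → 3.5% → $0.30
Bottle of rosé $21.34: alcoholic beverages → 9% → $1.92
Total tax = $1.26 + $1.54 + $1.03 + $0.32 + $3.55 + $0.94 + $0.30 + $1.92 = $10.86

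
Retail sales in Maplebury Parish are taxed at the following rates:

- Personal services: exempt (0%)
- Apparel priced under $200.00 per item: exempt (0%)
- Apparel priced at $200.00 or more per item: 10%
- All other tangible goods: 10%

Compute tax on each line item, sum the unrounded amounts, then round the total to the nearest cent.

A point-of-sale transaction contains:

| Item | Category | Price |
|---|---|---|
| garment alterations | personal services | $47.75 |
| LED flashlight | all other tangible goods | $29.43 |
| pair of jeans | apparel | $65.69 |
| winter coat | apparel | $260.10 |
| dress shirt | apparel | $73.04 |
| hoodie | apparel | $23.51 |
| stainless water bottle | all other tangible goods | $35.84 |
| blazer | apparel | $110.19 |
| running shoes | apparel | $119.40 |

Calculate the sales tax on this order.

Garment alterations $47.75: personal services → 0% → $0.00
LED flashlight $29.43: all other tangible goods → 10% → $2.943
Pair of jeans $65.69: apparel, under $200.00 → 0% → $0.00
Winter coat $260.10: apparel, $200.00 or more → 10% → $26.01
Dress shirt $73.04: apparel, under $200.00 → 0% → $0.00
Hoodie $23.51: apparel, under $200.00 → 0% → $0.00
Stainless water bottle $35.84: all other tangible goods → 10% → $3.584
Blazer $110.19: apparel, under $200.00 → 0% → $0.00
Running shoes $119.40: apparel, under $200.00 → 0% → $0.00
Unrounded tax sum = $32.537 → $32.54

$32.54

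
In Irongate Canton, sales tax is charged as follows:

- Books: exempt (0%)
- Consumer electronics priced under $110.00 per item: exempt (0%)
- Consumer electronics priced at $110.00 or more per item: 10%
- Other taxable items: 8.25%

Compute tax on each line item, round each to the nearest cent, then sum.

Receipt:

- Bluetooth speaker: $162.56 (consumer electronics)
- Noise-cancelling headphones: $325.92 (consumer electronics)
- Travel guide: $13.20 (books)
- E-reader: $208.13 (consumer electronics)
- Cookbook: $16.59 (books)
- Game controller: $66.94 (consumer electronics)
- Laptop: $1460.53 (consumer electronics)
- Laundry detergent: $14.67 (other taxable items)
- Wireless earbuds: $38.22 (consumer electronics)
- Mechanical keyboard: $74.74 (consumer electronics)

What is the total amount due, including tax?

Bluetooth speaker $162.56: consumer electronics, $110.00 or more → 10% → $16.26
Noise-cancelling headphones $325.92: consumer electronics, $110.00 or more → 10% → $32.59
Travel guide $13.20: books → 0% → $0.00
E-reader $208.13: consumer electronics, $110.00 or more → 10% → $20.81
Cookbook $16.59: books → 0% → $0.00
Game controller $66.94: consumer electronics, under $110.00 → 0% → $0.00
Laptop $1460.53: consumer electronics, $110.00 or more → 10% → $146.05
Laundry detergent $14.67: other taxable items → 8.25% → $1.21
Wireless earbuds $38.22: consumer electronics, under $110.00 → 0% → $0.00
Mechanical keyboard $74.74: consumer electronics, under $110.00 → 0% → $0.00
Subtotal = $2381.50; tax = $216.92; total due = $2598.42

$2598.42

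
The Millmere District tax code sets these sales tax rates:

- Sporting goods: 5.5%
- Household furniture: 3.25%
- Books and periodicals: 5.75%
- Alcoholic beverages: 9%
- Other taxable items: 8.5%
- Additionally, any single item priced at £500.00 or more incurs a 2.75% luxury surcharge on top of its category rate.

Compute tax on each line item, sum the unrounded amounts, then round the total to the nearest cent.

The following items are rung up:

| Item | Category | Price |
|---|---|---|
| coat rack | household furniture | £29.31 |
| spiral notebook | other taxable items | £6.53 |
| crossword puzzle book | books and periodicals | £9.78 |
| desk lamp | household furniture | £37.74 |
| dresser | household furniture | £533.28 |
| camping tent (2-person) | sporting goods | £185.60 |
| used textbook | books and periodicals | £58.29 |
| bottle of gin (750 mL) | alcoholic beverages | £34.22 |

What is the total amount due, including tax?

Coat rack £29.31: household furniture → 3.25% → £0.952575
Spiral notebook £6.53: other taxable items → 8.5% → £0.55505
Crossword puzzle book £9.78: books and periodicals → 5.75% → £0.56235
Desk lamp £37.74: household furniture → 3.25% → £1.22655
Dresser £533.28: household furniture → 3.25% + 2.75% surcharge = 6% → £31.9968
Camping tent (2-person) £185.60: sporting goods → 5.5% → £10.208
Used textbook £58.29: books and periodicals → 5.75% → £3.351675
Bottle of gin (750 mL) £34.22: alcoholic beverages → 9% → £3.0798
Subtotal = £894.75; unrounded tax = £51.9328 → £51.93; total due = £946.68

£946.68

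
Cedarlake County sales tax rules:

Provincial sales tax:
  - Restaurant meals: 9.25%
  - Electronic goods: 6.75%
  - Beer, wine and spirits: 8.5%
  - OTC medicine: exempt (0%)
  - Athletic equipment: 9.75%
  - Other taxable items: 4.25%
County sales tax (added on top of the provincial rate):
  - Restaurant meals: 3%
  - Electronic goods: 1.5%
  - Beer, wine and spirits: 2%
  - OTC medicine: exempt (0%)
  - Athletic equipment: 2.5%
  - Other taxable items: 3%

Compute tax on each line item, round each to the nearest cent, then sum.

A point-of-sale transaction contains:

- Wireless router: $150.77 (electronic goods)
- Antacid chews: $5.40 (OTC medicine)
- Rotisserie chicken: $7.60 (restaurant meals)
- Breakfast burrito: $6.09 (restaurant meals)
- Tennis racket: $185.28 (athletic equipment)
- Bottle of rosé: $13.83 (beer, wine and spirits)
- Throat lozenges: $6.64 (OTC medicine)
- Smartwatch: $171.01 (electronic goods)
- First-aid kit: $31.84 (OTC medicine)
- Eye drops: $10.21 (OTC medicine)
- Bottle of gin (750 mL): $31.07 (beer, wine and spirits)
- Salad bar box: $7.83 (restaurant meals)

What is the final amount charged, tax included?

$684.17

Wireless router $150.77: electronic goods → 6.75% + 1.5% county = 8.25% → $12.44
Antacid chews $5.40: OTC medicine → 0% + 0% county = 0% → $0.00
Rotisserie chicken $7.60: restaurant meals → 9.25% + 3% county = 12.25% → $0.93
Breakfast burrito $6.09: restaurant meals → 9.25% + 3% county = 12.25% → $0.75
Tennis racket $185.28: athletic equipment → 9.75% + 2.5% county = 12.25% → $22.70
Bottle of rosé $13.83: beer, wine and spirits → 8.5% + 2% county = 10.5% → $1.45
Throat lozenges $6.64: OTC medicine → 0% + 0% county = 0% → $0.00
Smartwatch $171.01: electronic goods → 6.75% + 1.5% county = 8.25% → $14.11
First-aid kit $31.84: OTC medicine → 0% + 0% county = 0% → $0.00
Eye drops $10.21: OTC medicine → 0% + 0% county = 0% → $0.00
Bottle of gin (750 mL) $31.07: beer, wine and spirits → 8.5% + 2% county = 10.5% → $3.26
Salad bar box $7.83: restaurant meals → 9.25% + 3% county = 12.25% → $0.96
Subtotal = $627.57; tax = $56.60; total due = $684.17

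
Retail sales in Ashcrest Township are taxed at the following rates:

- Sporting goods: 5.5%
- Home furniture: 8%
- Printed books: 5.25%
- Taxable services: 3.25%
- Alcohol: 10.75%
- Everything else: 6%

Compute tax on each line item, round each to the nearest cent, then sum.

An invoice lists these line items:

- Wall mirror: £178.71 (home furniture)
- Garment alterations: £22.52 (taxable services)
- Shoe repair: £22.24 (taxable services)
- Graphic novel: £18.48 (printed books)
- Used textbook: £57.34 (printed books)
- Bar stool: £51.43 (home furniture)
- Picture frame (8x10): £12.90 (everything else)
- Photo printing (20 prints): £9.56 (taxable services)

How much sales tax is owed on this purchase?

Wall mirror £178.71: home furniture → 8% → £14.30
Garment alterations £22.52: taxable services → 3.25% → £0.73
Shoe repair £22.24: taxable services → 3.25% → £0.72
Graphic novel £18.48: printed books → 5.25% → £0.97
Used textbook £57.34: printed books → 5.25% → £3.01
Bar stool £51.43: home furniture → 8% → £4.11
Picture frame (8x10) £12.90: everything else → 6% → £0.77
Photo printing (20 prints) £9.56: taxable services → 3.25% → £0.31
Total tax = £14.30 + £0.73 + £0.72 + £0.97 + £3.01 + £4.11 + £0.77 + £0.31 = £24.92

£24.92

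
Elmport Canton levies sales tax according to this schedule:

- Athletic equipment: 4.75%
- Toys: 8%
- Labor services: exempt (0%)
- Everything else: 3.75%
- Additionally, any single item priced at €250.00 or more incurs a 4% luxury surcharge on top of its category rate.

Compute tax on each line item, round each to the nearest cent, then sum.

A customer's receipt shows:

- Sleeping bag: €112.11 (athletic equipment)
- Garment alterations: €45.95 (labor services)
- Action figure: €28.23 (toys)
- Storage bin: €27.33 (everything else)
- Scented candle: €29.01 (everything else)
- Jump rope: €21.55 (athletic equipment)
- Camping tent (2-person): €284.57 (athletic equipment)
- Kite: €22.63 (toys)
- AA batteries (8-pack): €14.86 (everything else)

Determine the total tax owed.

€37.99

Sleeping bag €112.11: athletic equipment → 4.75% → €5.33
Garment alterations €45.95: labor services → 0% → €0.00
Action figure €28.23: toys → 8% → €2.26
Storage bin €27.33: everything else → 3.75% → €1.02
Scented candle €29.01: everything else → 3.75% → €1.09
Jump rope €21.55: athletic equipment → 4.75% → €1.02
Camping tent (2-person) €284.57: athletic equipment → 4.75% + 4% surcharge = 8.75% → €24.90
Kite €22.63: toys → 8% → €1.81
AA batteries (8-pack) €14.86: everything else → 3.75% → €0.56
Total tax = €5.33 + €2.26 + €1.02 + €1.09 + €1.02 + €24.90 + €1.81 + €0.56 = €37.99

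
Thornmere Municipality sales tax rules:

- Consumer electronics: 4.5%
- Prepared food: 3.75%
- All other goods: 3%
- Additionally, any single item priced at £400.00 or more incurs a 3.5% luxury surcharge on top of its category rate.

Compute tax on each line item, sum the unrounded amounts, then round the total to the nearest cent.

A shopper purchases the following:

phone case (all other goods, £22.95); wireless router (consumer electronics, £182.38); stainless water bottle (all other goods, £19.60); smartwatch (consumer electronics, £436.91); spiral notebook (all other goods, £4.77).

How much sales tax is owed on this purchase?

£44.58

Phone case £22.95: all other goods → 3% → £0.6885
Wireless router £182.38: consumer electronics → 4.5% → £8.2071
Stainless water bottle £19.60: all other goods → 3% → £0.588
Smartwatch £436.91: consumer electronics → 4.5% + 3.5% surcharge = 8% → £34.9528
Spiral notebook £4.77: all other goods → 3% → £0.1431
Unrounded tax sum = £44.5795 → £44.58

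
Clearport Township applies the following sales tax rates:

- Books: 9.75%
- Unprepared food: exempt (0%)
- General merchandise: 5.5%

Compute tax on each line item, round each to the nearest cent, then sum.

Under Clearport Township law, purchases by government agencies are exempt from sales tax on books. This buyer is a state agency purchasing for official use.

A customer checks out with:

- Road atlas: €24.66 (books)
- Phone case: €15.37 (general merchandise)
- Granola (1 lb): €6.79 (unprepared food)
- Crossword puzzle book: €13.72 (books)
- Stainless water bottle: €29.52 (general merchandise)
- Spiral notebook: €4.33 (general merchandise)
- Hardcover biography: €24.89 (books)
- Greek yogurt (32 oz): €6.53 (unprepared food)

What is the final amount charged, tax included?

Road atlas €24.66: books, buyer-exempt → 0% → €0.00
Phone case €15.37: general merchandise → 5.5% → €0.85
Granola (1 lb) €6.79: unprepared food → 0% → €0.00
Crossword puzzle book €13.72: books, buyer-exempt → 0% → €0.00
Stainless water bottle €29.52: general merchandise → 5.5% → €1.62
Spiral notebook €4.33: general merchandise → 5.5% → €0.24
Hardcover biography €24.89: books, buyer-exempt → 0% → €0.00
Greek yogurt (32 oz) €6.53: unprepared food → 0% → €0.00
Subtotal = €125.81; tax = €2.71; total due = €128.52

€128.52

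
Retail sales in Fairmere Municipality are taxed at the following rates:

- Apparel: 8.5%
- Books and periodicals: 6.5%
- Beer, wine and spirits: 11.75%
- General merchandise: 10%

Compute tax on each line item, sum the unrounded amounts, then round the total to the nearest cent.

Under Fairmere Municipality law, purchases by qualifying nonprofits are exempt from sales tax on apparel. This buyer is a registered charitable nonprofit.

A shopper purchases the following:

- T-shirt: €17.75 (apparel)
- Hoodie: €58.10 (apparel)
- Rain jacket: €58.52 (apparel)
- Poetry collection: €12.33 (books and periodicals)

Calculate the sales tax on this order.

T-shirt €17.75: apparel, buyer-exempt → 0% → €0.00
Hoodie €58.10: apparel, buyer-exempt → 0% → €0.00
Rain jacket €58.52: apparel, buyer-exempt → 0% → €0.00
Poetry collection €12.33: books and periodicals → 6.5% → €0.80145
Unrounded tax sum = €0.80145 → €0.80

€0.80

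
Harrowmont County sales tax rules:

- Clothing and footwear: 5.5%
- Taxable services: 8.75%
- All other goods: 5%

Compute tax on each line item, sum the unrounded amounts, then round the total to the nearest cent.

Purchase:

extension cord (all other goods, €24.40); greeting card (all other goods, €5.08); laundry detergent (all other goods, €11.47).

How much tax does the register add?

€2.05

Extension cord €24.40: all other goods → 5% → €1.22
Greeting card €5.08: all other goods → 5% → €0.254
Laundry detergent €11.47: all other goods → 5% → €0.5735
Unrounded tax sum = €2.0475 → €2.05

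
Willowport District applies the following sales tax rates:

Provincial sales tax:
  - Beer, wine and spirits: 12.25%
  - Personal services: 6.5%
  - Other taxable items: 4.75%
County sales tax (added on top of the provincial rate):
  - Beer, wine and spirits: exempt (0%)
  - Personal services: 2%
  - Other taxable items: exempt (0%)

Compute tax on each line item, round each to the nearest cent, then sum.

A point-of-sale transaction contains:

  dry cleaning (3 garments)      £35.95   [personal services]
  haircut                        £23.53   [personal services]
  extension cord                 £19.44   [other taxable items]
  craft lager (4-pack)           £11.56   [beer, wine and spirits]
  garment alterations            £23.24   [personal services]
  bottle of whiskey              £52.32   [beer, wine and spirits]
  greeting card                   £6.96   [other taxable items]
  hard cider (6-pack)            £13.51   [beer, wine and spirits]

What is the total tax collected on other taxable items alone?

Extension cord £19.44: other taxable items → 4.75% + 0% county = 4.75% → £0.92
Greeting card £6.96: other taxable items → 4.75% + 0% county = 4.75% → £0.33
Tax on other taxable items = £0.92 + £0.33 = £1.25

£1.25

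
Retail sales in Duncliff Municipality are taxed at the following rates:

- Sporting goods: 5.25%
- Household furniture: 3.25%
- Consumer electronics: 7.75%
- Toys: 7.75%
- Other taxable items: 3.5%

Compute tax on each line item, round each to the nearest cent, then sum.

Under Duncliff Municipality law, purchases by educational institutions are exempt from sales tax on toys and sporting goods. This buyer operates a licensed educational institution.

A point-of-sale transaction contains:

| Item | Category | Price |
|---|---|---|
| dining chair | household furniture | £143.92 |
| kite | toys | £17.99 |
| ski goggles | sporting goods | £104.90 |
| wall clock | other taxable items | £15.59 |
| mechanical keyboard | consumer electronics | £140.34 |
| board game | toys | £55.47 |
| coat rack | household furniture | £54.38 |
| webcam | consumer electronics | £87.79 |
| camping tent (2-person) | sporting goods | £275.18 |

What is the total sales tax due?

Dining chair £143.92: household furniture → 3.25% → £4.68
Kite £17.99: toys, buyer-exempt → 0% → £0.00
Ski goggles £104.90: sporting goods, buyer-exempt → 0% → £0.00
Wall clock £15.59: other taxable items → 3.5% → £0.55
Mechanical keyboard £140.34: consumer electronics → 7.75% → £10.88
Board game £55.47: toys, buyer-exempt → 0% → £0.00
Coat rack £54.38: household furniture → 3.25% → £1.77
Webcam £87.79: consumer electronics → 7.75% → £6.80
Camping tent (2-person) £275.18: sporting goods, buyer-exempt → 0% → £0.00
Total tax = £4.68 + £0.55 + £10.88 + £1.77 + £6.80 = £24.68

£24.68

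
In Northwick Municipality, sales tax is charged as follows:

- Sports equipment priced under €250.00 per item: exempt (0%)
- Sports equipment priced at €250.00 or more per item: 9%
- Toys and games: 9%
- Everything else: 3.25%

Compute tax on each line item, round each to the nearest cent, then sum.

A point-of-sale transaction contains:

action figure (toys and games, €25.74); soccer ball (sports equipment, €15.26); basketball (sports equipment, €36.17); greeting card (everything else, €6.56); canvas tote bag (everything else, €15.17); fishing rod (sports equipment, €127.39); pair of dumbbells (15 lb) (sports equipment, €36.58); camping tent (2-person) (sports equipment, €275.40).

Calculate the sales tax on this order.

Action figure €25.74: toys and games → 9% → €2.32
Soccer ball €15.26: sports equipment, under €250.00 → 0% → €0.00
Basketball €36.17: sports equipment, under €250.00 → 0% → €0.00
Greeting card €6.56: everything else → 3.25% → €0.21
Canvas tote bag €15.17: everything else → 3.25% → €0.49
Fishing rod €127.39: sports equipment, under €250.00 → 0% → €0.00
Pair of dumbbells (15 lb) €36.58: sports equipment, under €250.00 → 0% → €0.00
Camping tent (2-person) €275.40: sports equipment, €250.00 or more → 9% → €24.79
Total tax = €2.32 + €0.21 + €0.49 + €24.79 = €27.81

€27.81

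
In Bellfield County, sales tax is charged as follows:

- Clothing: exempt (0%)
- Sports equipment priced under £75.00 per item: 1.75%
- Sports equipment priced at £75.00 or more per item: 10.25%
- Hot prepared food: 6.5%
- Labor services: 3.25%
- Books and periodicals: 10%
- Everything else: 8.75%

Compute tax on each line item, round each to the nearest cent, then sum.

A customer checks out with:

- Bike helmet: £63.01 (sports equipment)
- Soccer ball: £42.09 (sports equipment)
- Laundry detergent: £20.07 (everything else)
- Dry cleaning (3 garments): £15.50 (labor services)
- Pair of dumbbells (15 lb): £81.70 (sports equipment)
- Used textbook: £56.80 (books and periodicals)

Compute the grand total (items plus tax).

£297.32

Bike helmet £63.01: sports equipment, under £75.00 → 1.75% → £1.10
Soccer ball £42.09: sports equipment, under £75.00 → 1.75% → £0.74
Laundry detergent £20.07: everything else → 8.75% → £1.76
Dry cleaning (3 garments) £15.50: labor services → 3.25% → £0.50
Pair of dumbbells (15 lb) £81.70: sports equipment, £75.00 or more → 10.25% → £8.37
Used textbook £56.80: books and periodicals → 10% → £5.68
Subtotal = £279.17; tax = £18.15; total due = £297.32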